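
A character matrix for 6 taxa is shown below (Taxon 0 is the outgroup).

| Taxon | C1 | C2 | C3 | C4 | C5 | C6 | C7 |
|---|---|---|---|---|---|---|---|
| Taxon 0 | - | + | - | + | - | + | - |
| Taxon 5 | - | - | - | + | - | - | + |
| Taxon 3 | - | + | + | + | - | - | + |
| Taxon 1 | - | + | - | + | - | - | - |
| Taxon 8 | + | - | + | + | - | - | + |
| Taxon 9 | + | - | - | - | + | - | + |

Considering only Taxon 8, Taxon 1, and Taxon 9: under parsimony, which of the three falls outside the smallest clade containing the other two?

Taxon 1

Character polarity is set by the outgroup: the derived state is whichever differs from the outgroup's state, so for C2, C4, C6 the derived state is '-', and for the remaining characters it is '+'.
Only Taxon 8 and Taxon 9 show the derived state '+' for C1, supporting them as a clade.
Only Taxon 5, Taxon 8, and Taxon 9 show the derived state '-' for C2, supporting them as a clade.
C3 (state '+') occurs in Taxon 3 and Taxon 8 but conflicts with the nesting implied by the other characters — most parsimoniously interpreted as homoplasy.
C4: derived state '-' in Taxon 9 only — an autapomorphy, so it tells us nothing about relationships among taxa.
C5 (derived state '+') is unique to Taxon 9 (autapomorphy; uninformative for grouping).
All ingroup taxa share the derived state '-' for C6; it defines the ingroup but does not resolve relationships within it.
C7: derived state '+' in Taxon 3, Taxon 5, Taxon 8, and Taxon 9 only — synapomorphy for {Taxon 3, Taxon 5, Taxon 8, Taxon 9}.
Most parsimonious ingroup topology: (((Taxon 5,(Taxon 8,Taxon 9)),Taxon 3),Taxon 1).
Taxon 9 and Taxon 8 share a more recent common ancestor with each other than either does with Taxon 1, so Taxon 1 is the least closely related of the three.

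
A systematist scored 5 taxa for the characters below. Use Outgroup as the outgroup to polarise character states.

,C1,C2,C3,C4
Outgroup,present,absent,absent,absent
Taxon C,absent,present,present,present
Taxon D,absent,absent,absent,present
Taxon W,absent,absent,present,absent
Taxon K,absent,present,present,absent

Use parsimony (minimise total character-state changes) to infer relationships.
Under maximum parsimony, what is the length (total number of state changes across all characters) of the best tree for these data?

Character polarity is set by the outgroup: the derived state is whichever differs from the outgroup's state, so for C1 the derived state is 'absent', and for the remaining characters it is 'present'.
C1 (derived state 'absent') is shared by all ingroup taxa — unites the whole ingroup.
Only Taxon C and Taxon K show the derived state 'present' for C2, supporting them as a clade.
C3 (derived state 'present') is shared by Taxon C, Taxon K, and Taxon W — a synapomorphy uniting that clade.
C4 (state 'present') occurs in Taxon C and Taxon D but conflicts with the nesting implied by the other characters — most parsimoniously interpreted as homoplasy.
Most parsimonious ingroup topology: (((Taxon C,Taxon K),Taxon W),Taxon D).
Changes per character on this tree: C1: 1; C2: 1; C3: 1; C4: 2.
Total = 5.

5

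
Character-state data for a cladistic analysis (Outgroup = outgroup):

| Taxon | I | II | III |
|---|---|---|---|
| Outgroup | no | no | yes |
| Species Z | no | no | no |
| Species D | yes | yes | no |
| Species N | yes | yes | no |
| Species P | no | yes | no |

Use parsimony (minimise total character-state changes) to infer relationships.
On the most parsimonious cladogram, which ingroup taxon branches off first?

Character polarity is set by the outgroup: the derived state is whichever differs from the outgroup's state, so for III the derived state is 'no', and for the remaining characters it is 'yes'.
I: derived state 'yes' in Species D and Species N only — synapomorphy for {Species D, Species N}.
Only Species D, Species N, and Species P show the derived state 'yes' for II, supporting them as a clade.
III (derived state 'no') is shared by all ingroup taxa — unites the whole ingroup.
Most parsimonious ingroup topology: ((Species P,(Species N,Species D)),Species Z).
Species Z is sister to the clade containing all other ingroup taxa, so it is the earliest-diverging (most basal) ingroup lineage.

Species Z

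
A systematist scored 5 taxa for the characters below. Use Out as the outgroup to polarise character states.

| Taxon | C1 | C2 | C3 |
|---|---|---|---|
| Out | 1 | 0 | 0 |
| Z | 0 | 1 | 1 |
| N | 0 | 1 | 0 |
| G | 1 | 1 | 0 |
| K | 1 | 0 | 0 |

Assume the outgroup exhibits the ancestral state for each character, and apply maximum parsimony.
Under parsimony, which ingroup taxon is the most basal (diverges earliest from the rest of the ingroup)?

Character polarity is set by the outgroup: the derived state is whichever differs from the outgroup's state, so for C1 the derived state is '0', and for the remaining characters it is '1'.
C1 (derived state '0') is shared by N and Z — a synapomorphy uniting that clade.
Only G, N, and Z show the derived state '1' for C2, supporting them as a clade.
C3: derived state '1' in Z only — an autapomorphy, so it tells us nothing about relationships among taxa.
Most parsimonious ingroup topology: (((Z,N),G),K).
K is sister to the clade containing all other ingroup taxa, so it is the earliest-diverging (most basal) ingroup lineage.

K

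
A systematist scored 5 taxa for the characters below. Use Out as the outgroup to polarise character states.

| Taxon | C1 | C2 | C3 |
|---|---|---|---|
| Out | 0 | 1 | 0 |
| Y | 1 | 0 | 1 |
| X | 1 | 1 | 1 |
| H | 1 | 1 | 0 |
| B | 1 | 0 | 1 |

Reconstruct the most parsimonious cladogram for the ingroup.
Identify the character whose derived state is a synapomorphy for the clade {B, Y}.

C2

Character polarity is set by the outgroup: the derived state is whichever differs from the outgroup's state, so for C2 the derived state is '0', and for the remaining characters it is '1'.
C1 (derived state '1') is shared by all ingroup taxa — unites the whole ingroup.
C2: derived state '0' in B and Y only — synapomorphy for {B, Y}.
C3 (derived state '1') is shared by B, X, and Y — a synapomorphy uniting that clade.
Most parsimonious ingroup topology: (((Y,B),X),H).
The clade {B, Y} is supported by C2: its derived state '0' occurs in exactly those taxa and in no other taxon (including the outgroup).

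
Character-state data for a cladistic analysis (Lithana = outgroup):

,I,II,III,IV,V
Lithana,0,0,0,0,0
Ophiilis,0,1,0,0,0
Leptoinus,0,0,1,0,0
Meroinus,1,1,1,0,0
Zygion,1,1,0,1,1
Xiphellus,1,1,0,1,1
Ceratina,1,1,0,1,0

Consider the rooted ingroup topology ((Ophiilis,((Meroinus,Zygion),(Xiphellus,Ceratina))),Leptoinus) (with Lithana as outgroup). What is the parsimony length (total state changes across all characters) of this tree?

Map each character onto ((Ophiilis,((Meroinus,Zygion),(Xiphellus,Ceratina))),Leptoinus) (rooted by Lithana) and count the minimum state changes it requires (Fitch parsimony):
I: 1; II: 1; III: 2; IV: 2; V: 2.
Total tree length = 8.

8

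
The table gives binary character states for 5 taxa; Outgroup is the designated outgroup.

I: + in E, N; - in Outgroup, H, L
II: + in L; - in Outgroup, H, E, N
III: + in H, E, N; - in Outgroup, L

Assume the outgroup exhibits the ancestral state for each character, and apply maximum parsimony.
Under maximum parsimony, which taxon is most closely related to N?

E

The outgroup has state '-' for every character, so '+' is the derived state throughout.
I (derived state '+') is shared by E and N — a synapomorphy uniting that clade.
II (derived state '+') is unique to L (autapomorphy; uninformative for grouping).
III: derived state '+' in E, H, and N only — synapomorphy for {E, H, N}.
Most parsimonious ingroup topology: ((H,(E,N)),L).
N and E form a cherry on this tree, so they are sister taxa.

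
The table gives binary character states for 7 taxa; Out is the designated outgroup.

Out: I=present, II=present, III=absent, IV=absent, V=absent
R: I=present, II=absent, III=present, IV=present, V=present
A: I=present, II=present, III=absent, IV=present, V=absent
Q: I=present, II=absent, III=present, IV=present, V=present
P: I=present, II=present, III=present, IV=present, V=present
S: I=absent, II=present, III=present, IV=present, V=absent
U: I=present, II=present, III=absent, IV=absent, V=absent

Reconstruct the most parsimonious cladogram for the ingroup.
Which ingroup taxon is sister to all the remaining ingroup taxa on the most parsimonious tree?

Character polarity is set by the outgroup: the derived state is whichever differs from the outgroup's state, so for I, II the derived state is 'absent', and for the remaining characters it is 'present'.
I: derived state 'absent' in S only — an autapomorphy, so it tells us nothing about relationships among taxa.
II (derived state 'absent') is shared by Q and R — a synapomorphy uniting that clade.
III (derived state 'present') is shared by P, Q, R, and S — a synapomorphy uniting that clade.
Only A, P, Q, R, and S show the derived state 'present' for IV, supporting them as a clade.
Only P, Q, and R show the derived state 'present' for V, supporting them as a clade.
Most parsimonious ingroup topology: (((((R,Q),P),S),A),U).
U is sister to the clade containing all other ingroup taxa, so it is the earliest-diverging (most basal) ingroup lineage.

U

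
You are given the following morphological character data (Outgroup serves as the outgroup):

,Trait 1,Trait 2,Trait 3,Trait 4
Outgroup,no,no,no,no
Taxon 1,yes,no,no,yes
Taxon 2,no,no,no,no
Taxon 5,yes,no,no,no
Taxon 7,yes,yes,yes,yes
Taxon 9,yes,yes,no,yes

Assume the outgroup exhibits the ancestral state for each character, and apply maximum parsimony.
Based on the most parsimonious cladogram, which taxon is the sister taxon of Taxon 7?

The outgroup has state 'no' for every character, so 'yes' is the derived state throughout.
Trait 1 (derived state 'yes') is shared by Taxon 1, Taxon 5, Taxon 7, and Taxon 9 — a synapomorphy uniting that clade.
Trait 2: derived state 'yes' in Taxon 7 and Taxon 9 only — synapomorphy for {Taxon 7, Taxon 9}.
Trait 3 (derived state 'yes') is unique to Taxon 7 (autapomorphy; uninformative for grouping).
Trait 4: derived state 'yes' in Taxon 1, Taxon 7, and Taxon 9 only — synapomorphy for {Taxon 1, Taxon 7, Taxon 9}.
Most parsimonious ingroup topology: (((Taxon 1,(Taxon 7,Taxon 9)),Taxon 5),Taxon 2).
Taxon 7 and Taxon 9 form a cherry on this tree, so they are sister taxa.

Taxon 9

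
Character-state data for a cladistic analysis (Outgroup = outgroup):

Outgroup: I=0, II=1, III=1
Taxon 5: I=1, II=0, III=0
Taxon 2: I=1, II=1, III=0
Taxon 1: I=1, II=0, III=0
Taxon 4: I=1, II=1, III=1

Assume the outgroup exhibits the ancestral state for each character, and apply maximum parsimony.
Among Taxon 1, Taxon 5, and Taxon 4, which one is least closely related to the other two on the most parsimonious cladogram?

Character polarity is set by the outgroup: the derived state is whichever differs from the outgroup's state, so for II, III the derived state is '0', and for the remaining characters it is '1'.
I (derived state '1') is shared by all ingroup taxa — unites the whole ingroup.
II: derived state '0' in Taxon 1 and Taxon 5 only — synapomorphy for {Taxon 1, Taxon 5}.
III: derived state '0' in Taxon 1, Taxon 2, and Taxon 5 only — synapomorphy for {Taxon 1, Taxon 2, Taxon 5}.
Most parsimonious ingroup topology: (((Taxon 5,Taxon 1),Taxon 2),Taxon 4).
Taxon 5 and Taxon 1 share a more recent common ancestor with each other than either does with Taxon 4, so Taxon 4 is the least closely related of the three.

Taxon 4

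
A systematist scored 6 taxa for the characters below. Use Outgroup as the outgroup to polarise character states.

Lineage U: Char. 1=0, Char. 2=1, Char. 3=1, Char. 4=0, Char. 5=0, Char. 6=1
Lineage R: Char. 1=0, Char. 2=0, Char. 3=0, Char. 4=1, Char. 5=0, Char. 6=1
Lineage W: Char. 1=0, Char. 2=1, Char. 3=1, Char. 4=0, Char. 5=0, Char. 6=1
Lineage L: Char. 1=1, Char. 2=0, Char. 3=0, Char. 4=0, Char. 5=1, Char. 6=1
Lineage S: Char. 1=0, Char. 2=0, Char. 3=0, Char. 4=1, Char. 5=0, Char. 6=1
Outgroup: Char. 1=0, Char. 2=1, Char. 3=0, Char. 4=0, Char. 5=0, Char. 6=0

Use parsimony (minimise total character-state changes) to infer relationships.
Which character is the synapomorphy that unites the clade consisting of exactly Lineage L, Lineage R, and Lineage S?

Char. 2

Character polarity is set by the outgroup: the derived state is whichever differs from the outgroup's state, so for Char. 2 the derived state is '0', and for the remaining characters it is '1'.
Char. 1 (derived state '1') is unique to Lineage L (autapomorphy; uninformative for grouping).
Char. 2: derived state '0' in Lineage L, Lineage R, and Lineage S only — synapomorphy for {Lineage L, Lineage R, Lineage S}.
Char. 3 (derived state '1') is shared by Lineage U and Lineage W — a synapomorphy uniting that clade.
Char. 4 (derived state '1') is shared by Lineage R and Lineage S — a synapomorphy uniting that clade.
Char. 5 (derived state '1') is unique to Lineage L (autapomorphy; uninformative for grouping).
All ingroup taxa share the derived state '1' for Char. 6; it defines the ingroup but does not resolve relationships within it.
Most parsimonious ingroup topology: ((Lineage U,Lineage W),((Lineage S,Lineage R),Lineage L)).
The clade {Lineage L, Lineage R, Lineage S} is supported by Char. 2: its derived state '0' occurs in exactly those taxa and in no other taxon (including the outgroup).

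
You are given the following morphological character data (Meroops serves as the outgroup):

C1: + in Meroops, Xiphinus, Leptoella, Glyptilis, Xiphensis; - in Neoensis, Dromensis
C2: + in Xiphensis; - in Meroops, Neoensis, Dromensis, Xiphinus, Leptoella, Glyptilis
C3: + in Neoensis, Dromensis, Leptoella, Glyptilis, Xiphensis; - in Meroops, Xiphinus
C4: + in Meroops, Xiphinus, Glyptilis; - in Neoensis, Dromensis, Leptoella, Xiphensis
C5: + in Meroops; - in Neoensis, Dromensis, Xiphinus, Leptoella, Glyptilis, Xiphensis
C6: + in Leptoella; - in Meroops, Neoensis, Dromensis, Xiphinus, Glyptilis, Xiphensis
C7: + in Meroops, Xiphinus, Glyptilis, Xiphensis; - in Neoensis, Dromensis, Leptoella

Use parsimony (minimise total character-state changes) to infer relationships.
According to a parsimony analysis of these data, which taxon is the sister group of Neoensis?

Dromensis

Character polarity is set by the outgroup: the derived state is whichever differs from the outgroup's state, so for C1, C4, C5, C7 the derived state is '-', and for the remaining characters it is '+'.
C1: derived state '-' in Dromensis and Neoensis only — synapomorphy for {Dromensis, Neoensis}.
C2: derived state '+' in Xiphensis only — an autapomorphy, so it tells us nothing about relationships among taxa.
C3: derived state '+' in Dromensis, Glyptilis, Leptoella, Neoensis, and Xiphensis only — synapomorphy for {Dromensis, Glyptilis, Leptoella, Neoensis, Xiphensis}.
C4: derived state '-' in Dromensis, Leptoella, Neoensis, and Xiphensis only — synapomorphy for {Dromensis, Leptoella, Neoensis, Xiphensis}.
All ingroup taxa share the derived state '-' for C5; it defines the ingroup but does not resolve relationships within it.
C6: derived state '+' in Leptoella only — an autapomorphy, so it tells us nothing about relationships among taxa.
C7 (derived state '-') is shared by Dromensis, Leptoella, and Neoensis — a synapomorphy uniting that clade.
Most parsimonious ingroup topology: (((((Neoensis,Dromensis),Leptoella),Xiphensis),Glyptilis),Xiphinus).
Neoensis and Dromensis form a cherry on this tree, so they are sister taxa.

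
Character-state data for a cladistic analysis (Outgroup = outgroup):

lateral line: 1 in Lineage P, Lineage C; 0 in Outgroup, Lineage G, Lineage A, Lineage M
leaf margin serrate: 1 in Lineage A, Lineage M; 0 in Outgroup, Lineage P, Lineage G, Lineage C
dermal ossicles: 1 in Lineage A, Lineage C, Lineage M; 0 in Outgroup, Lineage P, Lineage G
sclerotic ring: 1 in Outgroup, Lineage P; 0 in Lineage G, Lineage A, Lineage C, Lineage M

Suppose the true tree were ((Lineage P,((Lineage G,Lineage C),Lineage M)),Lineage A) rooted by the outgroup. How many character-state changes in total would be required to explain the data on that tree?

Map each character onto ((Lineage P,((Lineage G,Lineage C),Lineage M)),Lineage A) (rooted by Outgroup) and count the minimum state changes it requires (Fitch parsimony):
lateral line: 2; leaf margin serrate: 2; dermal ossicles: 3; sclerotic ring: 2.
Total tree length = 9.

9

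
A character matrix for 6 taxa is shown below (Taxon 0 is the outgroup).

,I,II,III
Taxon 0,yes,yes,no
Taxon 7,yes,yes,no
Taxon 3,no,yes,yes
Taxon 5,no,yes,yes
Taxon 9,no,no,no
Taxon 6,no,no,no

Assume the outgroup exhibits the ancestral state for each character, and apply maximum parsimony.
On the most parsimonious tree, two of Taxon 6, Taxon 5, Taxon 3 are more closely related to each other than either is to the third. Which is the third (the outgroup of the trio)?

Character polarity is set by the outgroup: the derived state is whichever differs from the outgroup's state, so for I, II the derived state is 'no', and for the remaining characters it is 'yes'.
I (derived state 'no') is shared by Taxon 3, Taxon 5, Taxon 6, and Taxon 9 — a synapomorphy uniting that clade.
II: derived state 'no' in Taxon 6 and Taxon 9 only — synapomorphy for {Taxon 6, Taxon 9}.
Only Taxon 3 and Taxon 5 show the derived state 'yes' for III, supporting them as a clade.
Most parsimonious ingroup topology: (Taxon 7,((Taxon 3,Taxon 5),(Taxon 9,Taxon 6))).
Taxon 5 and Taxon 3 share a more recent common ancestor with each other than either does with Taxon 6, so Taxon 6 is the least closely related of the three.

Taxon 6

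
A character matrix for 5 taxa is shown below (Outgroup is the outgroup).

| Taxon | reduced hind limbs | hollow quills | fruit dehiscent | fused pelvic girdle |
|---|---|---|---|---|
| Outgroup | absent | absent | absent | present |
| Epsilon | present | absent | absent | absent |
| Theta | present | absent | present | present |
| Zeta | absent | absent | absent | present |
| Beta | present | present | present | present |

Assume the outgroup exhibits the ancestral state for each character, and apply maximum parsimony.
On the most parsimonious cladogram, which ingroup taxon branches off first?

Character polarity is set by the outgroup: the derived state is whichever differs from the outgroup's state, so for fused pelvic girdle the derived state is 'absent', and for the remaining characters it is 'present'.
Only Beta, Epsilon, and Theta show the derived state 'present' for reduced hind limbs, supporting them as a clade.
hollow quills: derived state 'present' in Beta only — an autapomorphy, so it tells us nothing about relationships among taxa.
fruit dehiscent: derived state 'present' in Beta and Theta only — synapomorphy for {Beta, Theta}.
fused pelvic girdle (derived state 'absent') is unique to Epsilon (autapomorphy; uninformative for grouping).
Most parsimonious ingroup topology: ((Epsilon,(Theta,Beta)),Zeta).
Zeta is sister to the clade containing all other ingroup taxa, so it is the earliest-diverging (most basal) ingroup lineage.

Zeta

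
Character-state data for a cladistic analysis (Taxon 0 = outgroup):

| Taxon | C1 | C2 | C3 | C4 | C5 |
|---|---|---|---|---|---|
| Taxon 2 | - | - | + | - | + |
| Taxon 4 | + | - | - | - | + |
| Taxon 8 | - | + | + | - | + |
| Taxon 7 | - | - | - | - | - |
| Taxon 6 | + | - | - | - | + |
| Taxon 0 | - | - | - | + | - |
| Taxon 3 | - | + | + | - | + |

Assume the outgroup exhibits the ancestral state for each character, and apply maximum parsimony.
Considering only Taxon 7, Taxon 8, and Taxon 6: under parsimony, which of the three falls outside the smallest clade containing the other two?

Taxon 7

Character polarity is set by the outgroup: the derived state is whichever differs from the outgroup's state, so for C4 the derived state is '-', and for the remaining characters it is '+'.
C1: derived state '+' in Taxon 4 and Taxon 6 only — synapomorphy for {Taxon 4, Taxon 6}.
C2 (derived state '+') is shared by Taxon 3 and Taxon 8 — a synapomorphy uniting that clade.
C3 (derived state '+') is shared by Taxon 2, Taxon 3, and Taxon 8 — a synapomorphy uniting that clade.
C4 (derived state '-') is shared by all ingroup taxa — unites the whole ingroup.
C5: derived state '+' in Taxon 2, Taxon 3, Taxon 4, Taxon 6, and Taxon 8 only — synapomorphy for {Taxon 2, Taxon 3, Taxon 4, Taxon 6, Taxon 8}.
Most parsimonious ingroup topology: ((((Taxon 3,Taxon 8),Taxon 2),(Taxon 6,Taxon 4)),Taxon 7).
Taxon 8 and Taxon 6 share a more recent common ancestor with each other than either does with Taxon 7, so Taxon 7 is the least closely related of the three.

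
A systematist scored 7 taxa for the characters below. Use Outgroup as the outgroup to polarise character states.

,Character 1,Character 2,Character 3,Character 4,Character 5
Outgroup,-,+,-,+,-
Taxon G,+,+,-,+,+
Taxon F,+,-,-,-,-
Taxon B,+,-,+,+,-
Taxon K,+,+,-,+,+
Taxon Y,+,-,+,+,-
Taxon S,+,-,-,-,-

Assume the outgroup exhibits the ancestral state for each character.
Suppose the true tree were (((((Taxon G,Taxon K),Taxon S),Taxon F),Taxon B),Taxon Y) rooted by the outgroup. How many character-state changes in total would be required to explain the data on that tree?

8

Map each character onto (((((Taxon G,Taxon K),Taxon S),Taxon F),Taxon B),Taxon Y) (rooted by Outgroup) and count the minimum state changes it requires (Fitch parsimony):
Character 1: 1; Character 2: 2; Character 3: 2; Character 4: 2; Character 5: 1.
Total tree length = 8.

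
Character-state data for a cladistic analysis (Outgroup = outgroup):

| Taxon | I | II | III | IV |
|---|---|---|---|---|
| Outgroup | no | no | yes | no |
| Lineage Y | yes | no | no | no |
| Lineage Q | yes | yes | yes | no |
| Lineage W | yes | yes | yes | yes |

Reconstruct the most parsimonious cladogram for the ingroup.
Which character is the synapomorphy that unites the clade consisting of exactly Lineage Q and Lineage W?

II

Character polarity is set by the outgroup: the derived state is whichever differs from the outgroup's state, so for III the derived state is 'no', and for the remaining characters it is 'yes'.
All ingroup taxa share the derived state 'yes' for I; it defines the ingroup but does not resolve relationships within it.
II (derived state 'yes') is shared by Lineage Q and Lineage W — a synapomorphy uniting that clade.
III: derived state 'no' in Lineage Y only — an autapomorphy, so it tells us nothing about relationships among taxa.
IV: derived state 'yes' in Lineage W only — an autapomorphy, so it tells us nothing about relationships among taxa.
Most parsimonious ingroup topology: (Lineage Y,(Lineage Q,Lineage W)).
The clade {Lineage Q, Lineage W} is supported by II: its derived state 'yes' occurs in exactly those taxa and in no other taxon (including the outgroup).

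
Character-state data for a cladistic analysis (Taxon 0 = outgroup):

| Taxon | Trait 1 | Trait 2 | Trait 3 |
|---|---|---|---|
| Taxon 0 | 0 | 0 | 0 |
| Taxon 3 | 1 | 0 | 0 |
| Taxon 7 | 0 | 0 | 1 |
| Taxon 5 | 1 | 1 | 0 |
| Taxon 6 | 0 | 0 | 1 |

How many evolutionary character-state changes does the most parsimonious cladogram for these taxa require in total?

The outgroup has state '0' for every character, so '1' is the derived state throughout.
Only Taxon 3 and Taxon 5 show the derived state '1' for Trait 1, supporting them as a clade.
Trait 2 (derived state '1') is unique to Taxon 5 (autapomorphy; uninformative for grouping).
Only Taxon 6 and Taxon 7 show the derived state '1' for Trait 3, supporting them as a clade.
Most parsimonious ingroup topology: ((Taxon 3,Taxon 5),(Taxon 7,Taxon 6)).
Changes per character on this tree: Trait 1: 1; Trait 2: 1; Trait 3: 1.
Total = 3.

3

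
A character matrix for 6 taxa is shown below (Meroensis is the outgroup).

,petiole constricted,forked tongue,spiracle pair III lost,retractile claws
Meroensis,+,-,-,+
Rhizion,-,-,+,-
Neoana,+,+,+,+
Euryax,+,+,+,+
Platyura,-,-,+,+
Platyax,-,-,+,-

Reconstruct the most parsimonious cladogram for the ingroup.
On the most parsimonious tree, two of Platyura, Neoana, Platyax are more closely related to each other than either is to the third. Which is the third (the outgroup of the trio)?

Character polarity is set by the outgroup: the derived state is whichever differs from the outgroup's state, so for petiole constricted, retractile claws the derived state is '-', and for the remaining characters it is '+'.
petiole constricted (derived state '-') is shared by Platyax, Platyura, and Rhizion — a synapomorphy uniting that clade.
Only Euryax and Neoana show the derived state '+' for forked tongue, supporting them as a clade.
All ingroup taxa share the derived state '+' for spiracle pair III lost; it defines the ingroup but does not resolve relationships within it.
Only Platyax and Rhizion show the derived state '-' for retractile claws, supporting them as a clade.
Most parsimonious ingroup topology: (((Rhizion,Platyax),Platyura),(Neoana,Euryax)).
Platyura and Platyax share a more recent common ancestor with each other than either does with Neoana, so Neoana is the least closely related of the three.

Neoana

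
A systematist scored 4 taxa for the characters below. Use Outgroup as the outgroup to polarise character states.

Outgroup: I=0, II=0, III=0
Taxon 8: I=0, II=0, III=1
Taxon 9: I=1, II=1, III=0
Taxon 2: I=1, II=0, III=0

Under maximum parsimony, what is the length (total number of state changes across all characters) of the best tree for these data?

3

The outgroup has state '0' for every character, so '1' is the derived state throughout.
Only Taxon 2 and Taxon 9 show the derived state '1' for I, supporting them as a clade.
II (derived state '1') is unique to Taxon 9 (autapomorphy; uninformative for grouping).
III: derived state '1' in Taxon 8 only — an autapomorphy, so it tells us nothing about relationships among taxa.
Most parsimonious ingroup topology: (Taxon 8,(Taxon 9,Taxon 2)).
Changes per character on this tree: I: 1; II: 1; III: 1.
Total = 3.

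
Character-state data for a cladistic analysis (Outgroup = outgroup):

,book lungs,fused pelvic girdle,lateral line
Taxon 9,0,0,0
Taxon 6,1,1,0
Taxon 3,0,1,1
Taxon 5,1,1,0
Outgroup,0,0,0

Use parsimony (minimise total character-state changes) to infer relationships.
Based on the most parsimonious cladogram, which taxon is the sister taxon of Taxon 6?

The outgroup has state '0' for every character, so '1' is the derived state throughout.
book lungs (derived state '1') is shared by Taxon 5 and Taxon 6 — a synapomorphy uniting that clade.
Only Taxon 3, Taxon 5, and Taxon 6 show the derived state '1' for fused pelvic girdle, supporting them as a clade.
lateral line: derived state '1' in Taxon 3 only — an autapomorphy, so it tells us nothing about relationships among taxa.
Most parsimonious ingroup topology: (((Taxon 5,Taxon 6),Taxon 3),Taxon 9).
Taxon 6 and Taxon 5 form a cherry on this tree, so they are sister taxa.

Taxon 5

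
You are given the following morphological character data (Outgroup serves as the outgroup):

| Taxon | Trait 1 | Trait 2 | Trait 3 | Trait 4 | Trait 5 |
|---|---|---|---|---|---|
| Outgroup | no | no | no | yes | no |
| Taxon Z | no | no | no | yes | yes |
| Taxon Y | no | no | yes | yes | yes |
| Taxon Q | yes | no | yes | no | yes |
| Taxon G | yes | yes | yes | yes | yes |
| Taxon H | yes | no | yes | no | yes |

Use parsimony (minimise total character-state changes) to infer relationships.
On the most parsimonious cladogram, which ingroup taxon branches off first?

Taxon Z

Character polarity is set by the outgroup: the derived state is whichever differs from the outgroup's state, so for Trait 4 the derived state is 'no', and for the remaining characters it is 'yes'.
Trait 1: derived state 'yes' in Taxon G, Taxon H, and Taxon Q only — synapomorphy for {Taxon G, Taxon H, Taxon Q}.
Trait 2 (derived state 'yes') is unique to Taxon G (autapomorphy; uninformative for grouping).
Trait 3 (derived state 'yes') is shared by Taxon G, Taxon H, Taxon Q, and Taxon Y — a synapomorphy uniting that clade.
Only Taxon H and Taxon Q show the derived state 'no' for Trait 4, supporting them as a clade.
Trait 5 (derived state 'yes') is shared by all ingroup taxa — unites the whole ingroup.
Most parsimonious ingroup topology: (Taxon Z,(Taxon Y,((Taxon Q,Taxon H),Taxon G))).
Taxon Z is sister to the clade containing all other ingroup taxa, so it is the earliest-diverging (most basal) ingroup lineage.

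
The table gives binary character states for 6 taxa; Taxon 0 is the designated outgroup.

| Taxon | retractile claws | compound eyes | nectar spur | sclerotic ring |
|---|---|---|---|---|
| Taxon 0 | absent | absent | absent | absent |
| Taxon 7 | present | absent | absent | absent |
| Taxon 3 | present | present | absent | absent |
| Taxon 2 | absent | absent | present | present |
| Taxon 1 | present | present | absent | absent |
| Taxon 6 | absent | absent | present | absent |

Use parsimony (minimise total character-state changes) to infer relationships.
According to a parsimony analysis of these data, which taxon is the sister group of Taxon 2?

Taxon 6

The outgroup has state 'absent' for every character, so 'present' is the derived state throughout.
retractile claws: derived state 'present' in Taxon 1, Taxon 3, and Taxon 7 only — synapomorphy for {Taxon 1, Taxon 3, Taxon 7}.
compound eyes (derived state 'present') is shared by Taxon 1 and Taxon 3 — a synapomorphy uniting that clade.
nectar spur: derived state 'present' in Taxon 2 and Taxon 6 only — synapomorphy for {Taxon 2, Taxon 6}.
sclerotic ring: derived state 'present' in Taxon 2 only — an autapomorphy, so it tells us nothing about relationships among taxa.
Most parsimonious ingroup topology: ((Taxon 7,(Taxon 3,Taxon 1)),(Taxon 2,Taxon 6)).
Taxon 2 and Taxon 6 form a cherry on this tree, so they are sister taxa.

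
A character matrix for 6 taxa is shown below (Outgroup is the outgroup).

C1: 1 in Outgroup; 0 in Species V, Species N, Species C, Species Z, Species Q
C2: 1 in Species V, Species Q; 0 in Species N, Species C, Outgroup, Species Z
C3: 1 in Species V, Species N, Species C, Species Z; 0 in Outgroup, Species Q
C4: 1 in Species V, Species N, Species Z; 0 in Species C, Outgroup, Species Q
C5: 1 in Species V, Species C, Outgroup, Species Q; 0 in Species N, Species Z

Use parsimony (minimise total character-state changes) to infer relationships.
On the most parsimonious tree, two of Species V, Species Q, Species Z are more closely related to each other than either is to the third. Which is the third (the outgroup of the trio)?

Character polarity is set by the outgroup: the derived state is whichever differs from the outgroup's state, so for C1, C5 the derived state is '0', and for the remaining characters it is '1'.
C1 (derived state '0') is shared by all ingroup taxa — unites the whole ingroup.
C2 groups Species Q and Species V, which is incompatible with the clades supported by the remaining characters; treating it as convergent (homoplasy) costs fewer steps than any alternative tree.
C3 (derived state '1') is shared by Species C, Species N, Species V, and Species Z — a synapomorphy uniting that clade.
Only Species N, Species V, and Species Z show the derived state '1' for C4, supporting them as a clade.
C5 (derived state '0') is shared by Species N and Species Z — a synapomorphy uniting that clade.
Most parsimonious ingroup topology: (Species Q,(((Species N,Species Z),Species V),Species C)).
Species Z and Species V share a more recent common ancestor with each other than either does with Species Q, so Species Q is the least closely related of the three.

Species Q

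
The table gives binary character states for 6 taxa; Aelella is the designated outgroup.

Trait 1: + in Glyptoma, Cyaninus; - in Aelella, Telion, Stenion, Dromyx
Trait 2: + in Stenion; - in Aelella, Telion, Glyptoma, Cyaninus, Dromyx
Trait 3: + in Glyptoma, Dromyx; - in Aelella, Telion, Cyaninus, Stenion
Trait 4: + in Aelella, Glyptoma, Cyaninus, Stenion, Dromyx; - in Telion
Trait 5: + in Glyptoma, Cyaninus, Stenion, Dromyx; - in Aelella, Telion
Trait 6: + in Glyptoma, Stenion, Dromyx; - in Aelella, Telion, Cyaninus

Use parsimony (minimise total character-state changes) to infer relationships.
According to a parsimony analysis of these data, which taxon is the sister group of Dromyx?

Character polarity is set by the outgroup: the derived state is whichever differs from the outgroup's state, so for Trait 4 the derived state is '-', and for the remaining characters it is '+'.
Trait 1 (state '+') occurs in Cyaninus and Glyptoma but conflicts with the nesting implied by the other characters — most parsimoniously interpreted as homoplasy.
Trait 2: derived state '+' in Stenion only — an autapomorphy, so it tells us nothing about relationships among taxa.
Only Dromyx and Glyptoma show the derived state '+' for Trait 3, supporting them as a clade.
Trait 4 (derived state '-') is unique to Telion (autapomorphy; uninformative for grouping).
Trait 5: derived state '+' in Cyaninus, Dromyx, Glyptoma, and Stenion only — synapomorphy for {Cyaninus, Dromyx, Glyptoma, Stenion}.
Trait 6: derived state '+' in Dromyx, Glyptoma, and Stenion only — synapomorphy for {Dromyx, Glyptoma, Stenion}.
Most parsimonious ingroup topology: (Telion,(((Glyptoma,Dromyx),Stenion),Cyaninus)).
Dromyx and Glyptoma form a cherry on this tree, so they are sister taxa.

Glyptoma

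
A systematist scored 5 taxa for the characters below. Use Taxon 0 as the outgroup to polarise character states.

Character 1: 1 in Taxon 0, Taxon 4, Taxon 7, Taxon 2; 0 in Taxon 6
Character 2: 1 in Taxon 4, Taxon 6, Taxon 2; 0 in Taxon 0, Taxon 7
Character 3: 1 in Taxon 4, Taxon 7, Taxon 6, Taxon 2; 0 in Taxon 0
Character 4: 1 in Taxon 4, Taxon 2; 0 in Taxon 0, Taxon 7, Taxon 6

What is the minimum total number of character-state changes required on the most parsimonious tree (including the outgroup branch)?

4

Character polarity is set by the outgroup: the derived state is whichever differs from the outgroup's state, so for Character 1 the derived state is '0', and for the remaining characters it is '1'.
Character 1: derived state '0' in Taxon 6 only — an autapomorphy, so it tells us nothing about relationships among taxa.
Character 2 (derived state '1') is shared by Taxon 2, Taxon 4, and Taxon 6 — a synapomorphy uniting that clade.
Character 3 (derived state '1') is shared by all ingroup taxa — unites the whole ingroup.
Character 4: derived state '1' in Taxon 2 and Taxon 4 only — synapomorphy for {Taxon 2, Taxon 4}.
Most parsimonious ingroup topology: (((Taxon 4,Taxon 2),Taxon 6),Taxon 7).
Changes per character on this tree: Character 1: 1; Character 2: 1; Character 3: 1; Character 4: 1.
Total = 4.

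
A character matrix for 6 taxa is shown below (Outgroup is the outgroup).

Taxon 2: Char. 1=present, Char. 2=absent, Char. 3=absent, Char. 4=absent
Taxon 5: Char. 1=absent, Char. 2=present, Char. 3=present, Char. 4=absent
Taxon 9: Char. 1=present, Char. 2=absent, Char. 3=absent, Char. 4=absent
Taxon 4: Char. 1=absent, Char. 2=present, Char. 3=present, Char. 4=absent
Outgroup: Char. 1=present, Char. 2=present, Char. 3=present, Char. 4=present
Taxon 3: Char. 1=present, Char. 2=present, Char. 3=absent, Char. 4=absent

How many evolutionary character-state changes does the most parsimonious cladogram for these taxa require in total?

4

The outgroup has state 'present' for every character, so 'absent' is the derived state throughout.
Char. 1: derived state 'absent' in Taxon 4 and Taxon 5 only — synapomorphy for {Taxon 4, Taxon 5}.
Char. 2: derived state 'absent' in Taxon 2 and Taxon 9 only — synapomorphy for {Taxon 2, Taxon 9}.
Char. 3 (derived state 'absent') is shared by Taxon 2, Taxon 3, and Taxon 9 — a synapomorphy uniting that clade.
Char. 4 (derived state 'absent') is shared by all ingroup taxa — unites the whole ingroup.
Most parsimonious ingroup topology: ((Taxon 4,Taxon 5),(Taxon 3,(Taxon 2,Taxon 9))).
Changes per character on this tree: Char. 1: 1; Char. 2: 1; Char. 3: 1; Char. 4: 1.
Total = 4.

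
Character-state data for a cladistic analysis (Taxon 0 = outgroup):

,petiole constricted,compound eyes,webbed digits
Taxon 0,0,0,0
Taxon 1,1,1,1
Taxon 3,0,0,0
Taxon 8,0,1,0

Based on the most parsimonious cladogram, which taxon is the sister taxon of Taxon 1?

Taxon 8

The outgroup has state '0' for every character, so '1' is the derived state throughout.
petiole constricted (derived state '1') is unique to Taxon 1 (autapomorphy; uninformative for grouping).
Only Taxon 1 and Taxon 8 show the derived state '1' for compound eyes, supporting them as a clade.
webbed digits: derived state '1' in Taxon 1 only — an autapomorphy, so it tells us nothing about relationships among taxa.
Most parsimonious ingroup topology: ((Taxon 1,Taxon 8),Taxon 3).
Taxon 1 and Taxon 8 form a cherry on this tree, so they are sister taxa.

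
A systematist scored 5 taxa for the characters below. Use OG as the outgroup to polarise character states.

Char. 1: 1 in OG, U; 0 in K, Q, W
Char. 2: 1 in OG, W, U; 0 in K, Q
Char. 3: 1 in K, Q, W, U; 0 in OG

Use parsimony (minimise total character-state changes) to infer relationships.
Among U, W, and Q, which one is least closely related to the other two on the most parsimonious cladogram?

U

Character polarity is set by the outgroup: the derived state is whichever differs from the outgroup's state, so for Char. 1, Char. 2 the derived state is '0', and for the remaining characters it is '1'.
Char. 1 (derived state '0') is shared by K, Q, and W — a synapomorphy uniting that clade.
Only K and Q show the derived state '0' for Char. 2, supporting them as a clade.
All ingroup taxa share the derived state '1' for Char. 3; it defines the ingroup but does not resolve relationships within it.
Most parsimonious ingroup topology: (((K,Q),W),U).
Q and W share a more recent common ancestor with each other than either does with U, so U is the least closely related of the three.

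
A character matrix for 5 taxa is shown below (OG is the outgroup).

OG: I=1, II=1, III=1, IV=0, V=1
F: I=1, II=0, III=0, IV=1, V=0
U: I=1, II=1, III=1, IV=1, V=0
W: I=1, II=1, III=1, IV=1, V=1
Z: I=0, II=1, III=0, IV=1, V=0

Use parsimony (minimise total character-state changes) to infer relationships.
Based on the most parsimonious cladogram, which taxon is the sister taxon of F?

Z

Character polarity is set by the outgroup: the derived state is whichever differs from the outgroup's state, so for I, II, III, V the derived state is '0', and for the remaining characters it is '1'.
I (derived state '0') is unique to Z (autapomorphy; uninformative for grouping).
II: derived state '0' in F only — an autapomorphy, so it tells us nothing about relationships among taxa.
Only F and Z show the derived state '0' for III, supporting them as a clade.
IV (derived state '1') is shared by all ingroup taxa — unites the whole ingroup.
Only F, U, and Z show the derived state '0' for V, supporting them as a clade.
Most parsimonious ingroup topology: (((F,Z),U),W).
F and Z form a cherry on this tree, so they are sister taxa.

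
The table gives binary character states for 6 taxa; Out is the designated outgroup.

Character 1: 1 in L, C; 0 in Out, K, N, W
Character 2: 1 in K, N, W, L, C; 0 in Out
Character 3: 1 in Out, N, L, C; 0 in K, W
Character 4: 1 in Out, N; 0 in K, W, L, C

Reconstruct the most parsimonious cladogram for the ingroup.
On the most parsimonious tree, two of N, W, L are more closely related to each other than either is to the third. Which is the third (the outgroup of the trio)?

Character polarity is set by the outgroup: the derived state is whichever differs from the outgroup's state, so for Character 3, Character 4 the derived state is '0', and for the remaining characters it is '1'.
Only C and L show the derived state '1' for Character 1, supporting them as a clade.
All ingroup taxa share the derived state '1' for Character 2; it defines the ingroup but does not resolve relationships within it.
Only K and W show the derived state '0' for Character 3, supporting them as a clade.
Character 4 (derived state '0') is shared by C, K, L, and W — a synapomorphy uniting that clade.
Most parsimonious ingroup topology: (((K,W),(L,C)),N).
W and L share a more recent common ancestor with each other than either does with N, so N is the least closely related of the three.

N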